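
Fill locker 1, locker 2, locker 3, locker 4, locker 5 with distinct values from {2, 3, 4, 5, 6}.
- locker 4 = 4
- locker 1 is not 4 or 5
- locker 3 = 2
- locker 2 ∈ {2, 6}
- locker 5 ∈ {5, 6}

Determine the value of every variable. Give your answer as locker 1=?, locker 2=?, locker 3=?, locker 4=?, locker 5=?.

locker 3's domain is down to {2}, so locker 3 = 2. Remove 2 from locker 1, locker 2.
locker 4's domain is down to {4}, so locker 4 = 4.
locker 2 has just one choice, so locker 2 = 6. Eliminate 6 elsewhere: locker 1, locker 5.
That leaves locker 5 = 5.
locker 1's domain is down to {3}, so locker 1 = 3.

locker 1=3, locker 2=6, locker 3=2, locker 4=4, locker 5=5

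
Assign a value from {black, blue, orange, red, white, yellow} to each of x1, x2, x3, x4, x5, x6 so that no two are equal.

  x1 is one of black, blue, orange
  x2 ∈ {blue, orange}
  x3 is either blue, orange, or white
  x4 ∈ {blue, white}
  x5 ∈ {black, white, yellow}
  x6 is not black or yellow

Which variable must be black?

x1

The 6 variables draw from only 6 values {black, blue, orange, red, white, yellow}, so each is used; only x6 can be red, hence x6 = red.
The 5 still-open variables together cover exactly {black, blue, orange, white, yellow} — 5 values for 5 variables — and yellow appears only in x5's list, so x5 = yellow.
The 4 still-open variables draw from only 4 values {black, blue, orange, white}, so each is used; only x1 can be black, hence x1 = black.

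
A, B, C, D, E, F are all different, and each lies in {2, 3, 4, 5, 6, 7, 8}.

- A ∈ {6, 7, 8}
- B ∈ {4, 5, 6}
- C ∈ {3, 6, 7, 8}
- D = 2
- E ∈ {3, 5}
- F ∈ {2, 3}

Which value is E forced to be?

5

D must be 2 (only option left). So F can't be 2.
F has just one choice, so F = 3. Remove 3 from C, E.
So E = 5.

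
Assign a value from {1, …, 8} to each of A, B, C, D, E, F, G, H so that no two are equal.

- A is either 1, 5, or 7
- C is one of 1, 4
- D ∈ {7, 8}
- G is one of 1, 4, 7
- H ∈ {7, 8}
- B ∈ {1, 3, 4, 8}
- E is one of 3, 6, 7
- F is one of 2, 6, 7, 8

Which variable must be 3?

B

The 8 variables draw from only 8 values {1, 2, 3, 4, 5, 6, 7, 8}, so each is used; only F can be 2, hence F = 2.
Among the 7 still-open variables, 5 fits only A (and all 7 values in {1, 3, 4, 5, 6, 7, 8} must be used), so A = 5.
The 6 still-open variables together cover exactly {1, 3, 4, 6, 7, 8} — 6 values for 6 variables — and 6 appears only in E's list, so E = 6.
Among the 5 still-open variables, 3 fits only B (and all 5 values in {1, 3, 4, 7, 8} must be used), so B = 3.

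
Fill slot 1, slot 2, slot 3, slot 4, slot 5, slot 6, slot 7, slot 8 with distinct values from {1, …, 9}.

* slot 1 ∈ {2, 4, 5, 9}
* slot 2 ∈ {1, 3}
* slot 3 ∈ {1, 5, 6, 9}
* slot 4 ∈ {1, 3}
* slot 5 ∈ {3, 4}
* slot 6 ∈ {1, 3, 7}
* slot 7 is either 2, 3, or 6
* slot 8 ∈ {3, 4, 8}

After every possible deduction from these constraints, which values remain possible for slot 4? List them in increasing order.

1, 3

slot 2 and slot 4 share exactly the 2 values {1, 3}; by pigeonhole those values go to them, so strike 1, 3 from slot 3, slot 5, slot 6, slot 7, slot 8.
slot 5 has just one choice, so slot 5 = 4. Remove 4 from slot 1, slot 8.
slot 6 has just one choice, so slot 6 = 7.
slot 8 must be 8 (only option left).
No further eliminations apply; slot 4 can still be any of 1, 3.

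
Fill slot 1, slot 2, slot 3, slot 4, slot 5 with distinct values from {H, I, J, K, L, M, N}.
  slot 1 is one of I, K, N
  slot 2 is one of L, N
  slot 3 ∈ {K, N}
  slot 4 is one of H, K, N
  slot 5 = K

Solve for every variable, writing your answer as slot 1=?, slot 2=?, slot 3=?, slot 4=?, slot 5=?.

slot 1=I, slot 2=L, slot 3=N, slot 4=H, slot 5=K

slot 5 has just one choice, so slot 5 = K. Strike K from slot 1, slot 3, slot 4.
slot 3 has just one choice, so slot 3 = N. Eliminate N elsewhere: slot 1, slot 2, slot 4.
slot 4 has just one choice, so slot 4 = H.
slot 1's domain is down to {I}, so slot 1 = I.
slot 2 must be L (only option left).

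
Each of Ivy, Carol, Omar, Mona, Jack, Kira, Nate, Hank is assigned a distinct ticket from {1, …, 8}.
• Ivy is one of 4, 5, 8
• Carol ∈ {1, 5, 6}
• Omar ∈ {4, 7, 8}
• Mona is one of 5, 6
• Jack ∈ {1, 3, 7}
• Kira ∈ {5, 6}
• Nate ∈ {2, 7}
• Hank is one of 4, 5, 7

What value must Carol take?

Among the 8 variables, 2 fits only Nate (and all 8 values in {1, 2, 3, 4, 5, 6, 7, 8} must be used), so Nate = 2.
The 7 still-open variables draw from only 7 values {1, 3, 4, 5, 6, 7, 8}, so each is used; only Jack can be 3, hence Jack = 3.
The 6 still-open variables draw from only 6 values {1, 4, 5, 6, 7, 8}, so each is used; only Carol can be 1, hence Carol = 1.

1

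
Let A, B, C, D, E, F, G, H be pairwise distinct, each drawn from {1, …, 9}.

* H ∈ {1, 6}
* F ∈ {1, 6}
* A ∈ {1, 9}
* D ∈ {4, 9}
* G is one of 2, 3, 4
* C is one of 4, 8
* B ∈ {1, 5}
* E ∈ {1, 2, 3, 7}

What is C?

The 2 variables F and H are confined to {1, 6}, which locks those values in; drop them from A, B, E.
A's domain is down to {9}, so A = 9. So D can't be 9.
B must be 5 (only option left).
D has just one choice, so D = 4. Eliminate 4 elsewhere: C, G.
So C = 8.

8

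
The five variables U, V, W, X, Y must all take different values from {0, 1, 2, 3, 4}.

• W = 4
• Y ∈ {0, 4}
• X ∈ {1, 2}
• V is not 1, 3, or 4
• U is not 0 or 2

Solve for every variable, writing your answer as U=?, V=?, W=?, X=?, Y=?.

W has just one choice, so W = 4. So U, Y can't be 4.
Y has just one choice, so Y = 0. Remove 0 from V.
V has just one choice, so V = 2. Eliminate 2 elsewhere: X.
X must be 1 (only option left). So U can't be 1.
That leaves U = 3.

U=3, V=2, W=4, X=1, Y=0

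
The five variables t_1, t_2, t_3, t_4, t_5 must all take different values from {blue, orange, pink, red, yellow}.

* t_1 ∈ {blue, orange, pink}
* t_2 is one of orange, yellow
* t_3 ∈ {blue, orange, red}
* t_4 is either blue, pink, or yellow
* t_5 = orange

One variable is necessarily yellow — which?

t_2

t_5 must be orange (only option left). Strike orange from t_1, t_2, t_3.
So yellow goes to t_2.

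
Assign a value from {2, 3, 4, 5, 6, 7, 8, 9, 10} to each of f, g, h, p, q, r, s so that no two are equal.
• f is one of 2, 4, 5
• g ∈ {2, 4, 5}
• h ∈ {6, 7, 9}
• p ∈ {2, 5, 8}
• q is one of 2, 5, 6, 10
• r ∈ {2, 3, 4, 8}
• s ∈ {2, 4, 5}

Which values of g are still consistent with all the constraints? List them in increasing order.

The 3 variables f, g, s are confined to {2, 4, 5}, which locks those values in; drop them from p, q, r.
p must be 8 (only option left). Remove 8 from r.
r's domain is down to {3}, so r = 3.
No further eliminations apply; g can still be any of 2, 4, 5.

2, 4, 5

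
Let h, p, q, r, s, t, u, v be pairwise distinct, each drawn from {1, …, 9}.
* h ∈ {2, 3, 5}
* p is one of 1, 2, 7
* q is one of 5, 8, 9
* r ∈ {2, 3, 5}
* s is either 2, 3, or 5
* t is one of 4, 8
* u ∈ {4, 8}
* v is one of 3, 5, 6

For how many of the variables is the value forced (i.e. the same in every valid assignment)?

2

The 2 variables t and u are confined to {4, 8}, which locks those values in; drop them from q.
h, r, s between them cover only {2, 3, 5} — a naked triple. Remove those values from p, q, v.
q has just one choice, so q = 9.
v's domain is down to {6}, so v = 6.
Determined: q=9, v=6. The other variables each still have more than one consistent value. That makes 2.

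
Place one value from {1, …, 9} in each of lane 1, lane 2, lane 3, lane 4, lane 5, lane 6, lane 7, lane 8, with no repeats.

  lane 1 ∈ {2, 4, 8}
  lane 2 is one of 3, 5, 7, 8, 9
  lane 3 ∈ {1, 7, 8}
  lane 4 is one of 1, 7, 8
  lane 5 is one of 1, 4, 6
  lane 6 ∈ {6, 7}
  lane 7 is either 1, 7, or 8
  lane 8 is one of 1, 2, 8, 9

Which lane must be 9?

The 3 variables lane 3, lane 4, lane 7 are confined to {1, 7, 8}, which locks those values in; drop them from lane 1, lane 2, lane 5, lane 6, lane 8.
lane 6 has just one choice, so lane 6 = 6. Strike 6 from lane 5.
lane 5 has just one choice, so lane 5 = 4. Remove 4 from lane 1.
lane 1 has just one choice, so lane 1 = 2. Strike 2 from lane 8.
So 9 goes to lane 8.

lane 8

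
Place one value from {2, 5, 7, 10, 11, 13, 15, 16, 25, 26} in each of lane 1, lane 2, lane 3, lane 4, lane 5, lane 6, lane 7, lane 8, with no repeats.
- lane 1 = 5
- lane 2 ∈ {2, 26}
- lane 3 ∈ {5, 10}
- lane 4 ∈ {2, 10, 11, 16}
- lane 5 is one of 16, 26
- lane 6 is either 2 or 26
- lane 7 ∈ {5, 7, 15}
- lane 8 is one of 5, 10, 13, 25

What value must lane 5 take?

16

lane 1 must be 5 (only option left). Eliminate 5 elsewhere: lane 3, lane 7, lane 8.
lane 3 must be 10 (only option left). Eliminate 10 elsewhere: lane 4, lane 8.
lane 2 and lane 6 share exactly the 2 values {2, 26}; by pigeonhole those values go to them, so strike 2, 26 from lane 4, lane 5.
So lane 5 = 16.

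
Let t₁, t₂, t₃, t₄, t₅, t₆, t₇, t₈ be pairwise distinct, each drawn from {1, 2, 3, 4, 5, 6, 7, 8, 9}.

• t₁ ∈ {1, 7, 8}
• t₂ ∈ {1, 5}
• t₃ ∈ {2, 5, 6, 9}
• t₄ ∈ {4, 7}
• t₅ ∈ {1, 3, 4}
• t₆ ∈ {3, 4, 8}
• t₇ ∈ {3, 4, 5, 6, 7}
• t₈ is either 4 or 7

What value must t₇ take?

6

t₄ and t₈ share exactly the 2 values {4, 7}; by pigeonhole those values go to them, so strike 4, 7 from t₁, t₅, t₆, t₇.
The 3 variables t₁, t₅, t₆ are confined to {1, 3, 8}, which locks those values in; drop them from t₂, t₇.
t₂ must be 5 (only option left). So t₃, t₇ can't be 5.
So t₇ = 6.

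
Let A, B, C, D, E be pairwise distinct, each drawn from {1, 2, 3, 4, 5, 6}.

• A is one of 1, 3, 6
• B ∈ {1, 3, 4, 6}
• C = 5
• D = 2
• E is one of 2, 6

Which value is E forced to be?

C has just one choice, so C = 5.
D must be 2 (only option left). So E can't be 2.
So E = 6.

6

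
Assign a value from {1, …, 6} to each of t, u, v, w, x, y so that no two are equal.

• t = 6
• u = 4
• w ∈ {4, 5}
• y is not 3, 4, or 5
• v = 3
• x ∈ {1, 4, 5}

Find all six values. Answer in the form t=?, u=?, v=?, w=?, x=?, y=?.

t must be 6 (only option left). So y can't be 6.
That leaves u = 4. Strike 4 from w, x.
v must be 3 (only option left).
w has just one choice, so w = 5. So x can't be 5.
x must be 1 (only option left). So y can't be 1.
y's domain is down to {2}, so y = 2.

t=6, u=4, v=3, w=5, x=1, y=2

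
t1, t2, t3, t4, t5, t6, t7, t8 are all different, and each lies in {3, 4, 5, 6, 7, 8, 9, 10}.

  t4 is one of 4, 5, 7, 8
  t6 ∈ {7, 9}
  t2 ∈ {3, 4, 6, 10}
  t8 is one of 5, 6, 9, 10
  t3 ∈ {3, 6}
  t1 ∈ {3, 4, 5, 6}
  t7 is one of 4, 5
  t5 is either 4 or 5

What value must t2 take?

10

Among the 8 variables, 8 fits only t4 (and all 8 values in {3, 4, 5, 6, 7, 8, 9, 10} must be used), so t4 = 8.
The 7 still-open variables together cover exactly {3, 4, 5, 6, 7, 9, 10} — 7 values for 7 variables — and 7 appears only in t6's list, so t6 = 7.
The 6 still-open variables together cover exactly {3, 4, 5, 6, 9, 10} — 6 values for 6 variables — and 9 appears only in t8's list, so t8 = 9.
Among the 5 still-open variables, 10 fits only t2 (and all 5 values in {3, 4, 5, 6, 10} must be used), so t2 = 10.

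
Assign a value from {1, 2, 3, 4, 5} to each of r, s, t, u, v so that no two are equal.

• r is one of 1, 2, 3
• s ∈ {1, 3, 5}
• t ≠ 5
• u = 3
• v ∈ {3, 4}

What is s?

5

u's domain is down to {3}, so u = 3. Eliminate 3 elsewhere: r, s, t, v.
v has just one choice, so v = 4. Strike 4 from t.
The 3 still-open variables draw from only 3 values {1, 2, 5}, so each is used; only s can be 5, hence s = 5.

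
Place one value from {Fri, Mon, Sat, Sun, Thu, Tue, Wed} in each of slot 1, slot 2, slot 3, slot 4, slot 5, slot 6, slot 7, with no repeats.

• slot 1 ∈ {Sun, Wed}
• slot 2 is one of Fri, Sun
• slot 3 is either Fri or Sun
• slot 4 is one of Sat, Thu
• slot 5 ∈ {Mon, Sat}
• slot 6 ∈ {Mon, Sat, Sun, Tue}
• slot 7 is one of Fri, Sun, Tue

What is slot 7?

Among the 7 variables, Thu fits only slot 4 (and all 7 values in {Fri, Mon, Sat, Sun, Thu, Tue, Wed} must be used), so slot 4 = Thu.
The 6 still-open variables together cover exactly {Fri, Mon, Sat, Sun, Tue, Wed} — 6 values for 6 variables — and Wed appears only in slot 1's list, so slot 1 = Wed.
The 2 variables slot 2 and slot 3 are confined to {Fri, Sun}, which locks those values in; drop them from slot 6, slot 7.
So slot 7 = Tue.

Tue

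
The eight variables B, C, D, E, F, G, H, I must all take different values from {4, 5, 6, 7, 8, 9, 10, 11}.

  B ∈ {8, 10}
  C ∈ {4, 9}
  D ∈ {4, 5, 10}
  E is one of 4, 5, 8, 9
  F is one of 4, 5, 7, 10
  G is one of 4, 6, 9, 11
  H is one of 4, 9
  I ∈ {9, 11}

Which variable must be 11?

I

Among the 8 variables, 6 fits only G (and all 8 values in {4, 5, 6, 7, 8, 9, 10, 11} must be used), so G = 6.
Among the 7 still-open variables, 7 fits only F (and all 7 values in {4, 5, 7, 8, 9, 10, 11} must be used), so F = 7.
Among the 6 still-open variables, 11 fits only I (and all 6 values in {4, 5, 8, 9, 10, 11} must be used), so I = 11.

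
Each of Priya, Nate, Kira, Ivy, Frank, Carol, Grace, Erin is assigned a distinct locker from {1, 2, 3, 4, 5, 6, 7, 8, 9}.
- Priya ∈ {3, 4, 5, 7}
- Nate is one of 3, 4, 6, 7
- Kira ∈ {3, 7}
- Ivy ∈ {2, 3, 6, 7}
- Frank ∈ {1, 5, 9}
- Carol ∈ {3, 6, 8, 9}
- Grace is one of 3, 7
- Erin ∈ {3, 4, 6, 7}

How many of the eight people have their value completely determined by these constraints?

2

Kira and Grace between them cover only {3, 7} — a naked pair. Remove those values from Priya, Nate, Ivy, Carol, Erin.
The 2 variables Nate and Erin are confined to {4, 6}, which locks those values in; drop them from Priya, Ivy, Carol.
That leaves Priya = 5. Strike 5 from Frank.
Ivy's domain is down to {2}, so Ivy = 2.
Determined: Priya=5, Ivy=2. The other people each still have more than one consistent value. That makes 2.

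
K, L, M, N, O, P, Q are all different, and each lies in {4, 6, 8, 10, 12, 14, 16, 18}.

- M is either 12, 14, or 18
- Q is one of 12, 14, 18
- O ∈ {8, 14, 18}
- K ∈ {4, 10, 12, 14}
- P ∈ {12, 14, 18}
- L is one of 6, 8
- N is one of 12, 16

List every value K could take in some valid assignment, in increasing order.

The 3 variables M, P, Q are confined to {12, 14, 18}, which locks those values in; drop them from K, N, O.
That leaves N = 16.
O's domain is down to {8}, so O = 8. So L can't be 8.
L must be 6 (only option left).
No further eliminations apply; K can still be any of 4, 10.

4, 10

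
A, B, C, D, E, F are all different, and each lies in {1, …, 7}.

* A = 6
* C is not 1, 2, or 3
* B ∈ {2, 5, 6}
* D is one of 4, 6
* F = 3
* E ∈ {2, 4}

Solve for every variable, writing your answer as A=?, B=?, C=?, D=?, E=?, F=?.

A's domain is down to {6}, so A = 6. Strike 6 from B, C, D.
D's domain is down to {4}, so D = 4. Eliminate 4 elsewhere: C, E.
E must be 2 (only option left). Eliminate 2 elsewhere: B.
F has just one choice, so F = 3.
B must be 5 (only option left). Remove 5 from C.
C's domain is down to {7}, so C = 7.

A=6, B=5, C=7, D=4, E=2, F=3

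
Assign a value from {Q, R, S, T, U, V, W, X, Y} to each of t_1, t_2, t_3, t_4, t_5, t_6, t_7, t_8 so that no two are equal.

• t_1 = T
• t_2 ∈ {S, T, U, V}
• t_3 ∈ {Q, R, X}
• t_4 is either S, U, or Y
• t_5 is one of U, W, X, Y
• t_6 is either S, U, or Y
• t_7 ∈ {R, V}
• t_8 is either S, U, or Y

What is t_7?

t_1 has just one choice, so t_1 = T. So t_2 can't be T.
t_4, t_6, t_8 share exactly the 3 values {S, U, Y}; by pigeonhole those values go to them, so strike S, U, Y from t_2, t_5.
t_2 must be V (only option left). So t_7 can't be V.
So t_7 = R.

R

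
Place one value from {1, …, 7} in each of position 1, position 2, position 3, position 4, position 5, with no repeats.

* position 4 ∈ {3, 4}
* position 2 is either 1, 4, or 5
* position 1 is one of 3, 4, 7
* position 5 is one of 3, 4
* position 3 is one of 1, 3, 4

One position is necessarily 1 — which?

position 3

The 5 variables draw from only 5 values {1, 3, 4, 5, 7}, so each is used; only position 2 can be 5, hence position 2 = 5.
The 4 still-open variables together cover exactly {1, 3, 4, 7} — 4 values for 4 variables — and 1 appears only in position 3's list, so position 3 = 1.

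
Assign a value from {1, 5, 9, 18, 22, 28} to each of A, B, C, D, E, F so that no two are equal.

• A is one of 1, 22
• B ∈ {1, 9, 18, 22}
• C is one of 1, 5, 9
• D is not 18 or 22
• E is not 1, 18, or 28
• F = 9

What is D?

F has just one choice, so F = 9. So B, C, D, E can't be 9.
Among the 5 still-open variables, 18 fits only B (and all 5 values in {1, 5, 18, 22, 28} must be used), so B = 18.
Among the 4 still-open variables, 28 fits only D (and all 4 values in {1, 5, 22, 28} must be used), so D = 28.

28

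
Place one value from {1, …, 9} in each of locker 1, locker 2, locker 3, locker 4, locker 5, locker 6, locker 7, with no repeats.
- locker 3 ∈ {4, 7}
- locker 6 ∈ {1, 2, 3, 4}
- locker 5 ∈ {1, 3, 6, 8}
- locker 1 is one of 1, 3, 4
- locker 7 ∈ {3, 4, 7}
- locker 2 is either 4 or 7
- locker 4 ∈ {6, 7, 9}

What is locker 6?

The 2 variables locker 2 and locker 3 are confined to {4, 7}, which locks those values in; drop them from locker 1, locker 4, locker 6, locker 7.
locker 7 must be 3 (only option left). Strike 3 from locker 1, locker 5, locker 6.
locker 1 must be 1 (only option left). Eliminate 1 elsewhere: locker 5, locker 6.
So locker 6 = 2.

2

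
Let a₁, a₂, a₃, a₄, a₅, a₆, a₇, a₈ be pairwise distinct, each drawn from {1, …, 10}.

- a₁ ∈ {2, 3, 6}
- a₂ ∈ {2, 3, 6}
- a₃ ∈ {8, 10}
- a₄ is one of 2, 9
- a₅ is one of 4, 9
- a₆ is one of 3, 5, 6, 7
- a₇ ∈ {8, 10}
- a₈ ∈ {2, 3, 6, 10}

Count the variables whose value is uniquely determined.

a₃ and a₇ share exactly the 2 values {8, 10}; by pigeonhole those values go to them, so strike 8, 10 from a₈.
a₁, a₂, a₈ between them cover only {2, 3, 6} — a naked triple. Remove those values from a₄, a₆.
a₄ must be 9 (only option left). Eliminate 9 elsewhere: a₅.
a₅'s domain is down to {4}, so a₅ = 4.
Determined: a₄=9, a₅=4. The other variables each still have more than one consistent value. That makes 2.

2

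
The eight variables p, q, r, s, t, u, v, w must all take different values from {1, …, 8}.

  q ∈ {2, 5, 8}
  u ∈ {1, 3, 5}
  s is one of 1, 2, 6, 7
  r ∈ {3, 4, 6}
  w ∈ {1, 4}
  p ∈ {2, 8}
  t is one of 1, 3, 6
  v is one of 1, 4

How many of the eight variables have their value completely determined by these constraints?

2

Among the 8 variables, 7 fits only s (and all 8 values in {1, 2, 3, 4, 5, 6, 7, 8} must be used), so s = 7.
v and w between them cover only {1, 4} — a naked pair. Remove those values from r, t, u.
r and t between them cover only {3, 6} — a naked pair. Remove those values from u.
u's domain is down to {5}, so u = 5. Eliminate 5 elsewhere: q.
Determined: s=7, u=5. The other variables each still have more than one consistent value. That makes 2.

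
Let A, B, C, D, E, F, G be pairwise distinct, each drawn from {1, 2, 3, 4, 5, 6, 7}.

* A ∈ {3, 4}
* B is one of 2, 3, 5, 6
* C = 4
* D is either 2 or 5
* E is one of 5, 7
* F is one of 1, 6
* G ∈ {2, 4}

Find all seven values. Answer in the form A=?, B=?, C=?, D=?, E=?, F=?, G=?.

C must be 4 (only option left). Eliminate 4 elsewhere: A, G.
G has just one choice, so G = 2. Eliminate 2 elsewhere: B, D.
A must be 3 (only option left). So B can't be 3.
That leaves D = 5. So B, E can't be 5.
E's domain is down to {7}, so E = 7.
B's domain is down to {6}, so B = 6. Strike 6 from F.
That leaves F = 1.

A=3, B=6, C=4, D=5, E=7, F=1, G=2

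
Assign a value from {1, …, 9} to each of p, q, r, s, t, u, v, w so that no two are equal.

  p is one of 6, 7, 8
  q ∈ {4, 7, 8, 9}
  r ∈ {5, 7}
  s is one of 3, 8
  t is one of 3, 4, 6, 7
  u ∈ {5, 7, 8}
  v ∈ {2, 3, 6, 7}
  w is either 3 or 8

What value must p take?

6

The 8 variables together cover exactly {2, 3, 4, 5, 6, 7, 8, 9} — 8 values for 8 variables — and 2 appears only in v's list, so v = 2.
The 7 still-open variables together cover exactly {3, 4, 5, 6, 7, 8, 9} — 7 values for 7 variables — and 9 appears only in q's list, so q = 9.
Among the 6 still-open variables, 4 fits only t (and all 6 values in {3, 4, 5, 6, 7, 8} must be used), so t = 4.
The 5 still-open variables draw from only 5 values {3, 5, 6, 7, 8}, so each is used; only p can be 6, hence p = 6.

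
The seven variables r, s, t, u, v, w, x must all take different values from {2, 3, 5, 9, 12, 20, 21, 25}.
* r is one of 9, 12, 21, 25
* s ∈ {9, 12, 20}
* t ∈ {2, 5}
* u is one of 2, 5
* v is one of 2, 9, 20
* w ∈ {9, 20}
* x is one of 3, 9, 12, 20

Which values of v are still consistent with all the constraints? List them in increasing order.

9, 20

The 2 variables t and u are confined to {2, 5}, which locks those values in; drop them from v.
The 2 variables v and w are confined to {9, 20}, which locks those values in; drop them from r, s, x.
s must be 12 (only option left). Eliminate 12 elsewhere: r, x.
That leaves x = 3.
No further eliminations apply; v can still be any of 9, 20.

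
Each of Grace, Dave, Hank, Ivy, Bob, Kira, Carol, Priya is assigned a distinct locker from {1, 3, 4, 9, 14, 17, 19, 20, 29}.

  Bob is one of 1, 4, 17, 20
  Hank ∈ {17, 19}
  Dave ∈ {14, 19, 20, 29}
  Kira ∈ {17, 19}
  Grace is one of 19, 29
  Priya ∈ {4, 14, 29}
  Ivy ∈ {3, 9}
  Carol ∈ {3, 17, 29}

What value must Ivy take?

Hank and Kira between them cover only {17, 19} — a naked pair. Remove those values from Grace, Dave, Bob, Carol.
Grace must be 29 (only option left). Remove 29 from Dave, Carol, Priya.
Carol's domain is down to {3}, so Carol = 3. Strike 3 from Ivy.
So Ivy = 9.

9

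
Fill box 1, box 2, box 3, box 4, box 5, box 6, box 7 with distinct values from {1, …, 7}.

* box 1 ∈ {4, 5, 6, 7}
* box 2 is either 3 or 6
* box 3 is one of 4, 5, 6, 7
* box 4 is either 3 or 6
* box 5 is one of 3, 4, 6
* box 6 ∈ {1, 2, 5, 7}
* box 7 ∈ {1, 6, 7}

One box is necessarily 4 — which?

The 7 variables draw from only 7 values {1, 2, 3, 4, 5, 6, 7}, so each is used; only box 6 can be 2, hence box 6 = 2.
Among the 6 still-open variables, 1 fits only box 7 (and all 6 values in {1, 3, 4, 5, 6, 7} must be used), so box 7 = 1.
The 2 variables box 2 and box 4 are confined to {3, 6}, which locks those values in; drop them from box 1, box 3, box 5.
So 4 goes to box 5.

box 5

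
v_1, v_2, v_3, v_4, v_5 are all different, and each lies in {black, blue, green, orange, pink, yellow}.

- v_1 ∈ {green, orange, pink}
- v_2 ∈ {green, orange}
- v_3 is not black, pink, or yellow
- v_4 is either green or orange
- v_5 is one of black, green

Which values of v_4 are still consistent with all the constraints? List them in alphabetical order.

green, orange

The 5 variables together cover exactly {black, blue, green, orange, pink} — 5 values for 5 variables — and black appears only in v_5's list, so v_5 = black.
Among the 4 still-open variables, blue fits only v_3 (and all 4 values in {blue, green, orange, pink} must be used), so v_3 = blue.
The 3 still-open variables draw from only 3 values {green, orange, pink}, so each is used; only v_1 can be pink, hence v_1 = pink.
No further eliminations apply; v_4 can still be any of green, orange.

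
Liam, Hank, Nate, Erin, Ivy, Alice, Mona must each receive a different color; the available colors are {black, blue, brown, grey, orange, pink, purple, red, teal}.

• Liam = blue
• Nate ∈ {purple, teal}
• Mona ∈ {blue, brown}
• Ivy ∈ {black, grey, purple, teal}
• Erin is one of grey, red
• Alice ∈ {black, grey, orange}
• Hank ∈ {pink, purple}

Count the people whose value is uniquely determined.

2

Liam must be blue (only option left). Remove blue from Mona.
Mona has just one choice, so Mona = brown.
Determined: Liam=blue, Mona=brown. The other people each still have more than one consistent value. That makes 2.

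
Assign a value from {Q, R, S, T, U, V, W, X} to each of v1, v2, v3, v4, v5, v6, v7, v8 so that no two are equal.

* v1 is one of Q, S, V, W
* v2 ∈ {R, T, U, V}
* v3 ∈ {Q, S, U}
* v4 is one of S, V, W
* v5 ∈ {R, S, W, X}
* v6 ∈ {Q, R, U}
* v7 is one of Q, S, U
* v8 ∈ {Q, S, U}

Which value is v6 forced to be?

R

The 8 variables together cover exactly {Q, R, S, T, U, V, W, X} — 8 values for 8 variables — and T appears only in v2's list, so v2 = T.
The 7 still-open variables draw from only 7 values {Q, R, S, U, V, W, X}, so each is used; only v5 can be X, hence v5 = X.
The 6 still-open variables together cover exactly {Q, R, S, U, V, W} — 6 values for 6 variables — and R appears only in v6's list, so v6 = R.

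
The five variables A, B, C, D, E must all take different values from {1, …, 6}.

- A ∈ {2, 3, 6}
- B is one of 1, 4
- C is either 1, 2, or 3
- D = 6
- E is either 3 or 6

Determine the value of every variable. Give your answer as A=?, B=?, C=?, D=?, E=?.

A=2, B=4, C=1, D=6, E=3

D must be 6 (only option left). Remove 6 from A, E.
E has just one choice, so E = 3. Remove 3 from A, C.
A's domain is down to {2}, so A = 2. Strike 2 from C.
C has just one choice, so C = 1. Remove 1 from B.
B must be 4 (only option left).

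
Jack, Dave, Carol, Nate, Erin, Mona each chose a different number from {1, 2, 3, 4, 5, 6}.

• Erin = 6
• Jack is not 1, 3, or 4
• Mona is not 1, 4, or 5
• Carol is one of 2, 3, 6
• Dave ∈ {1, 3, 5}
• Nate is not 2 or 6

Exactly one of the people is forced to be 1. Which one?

Erin's domain is down to {6}, so Erin = 6. Remove 6 from Jack, Carol, Mona.
Among the 5 still-open variables, 4 fits only Nate (and all 5 values in {1, 2, 3, 4, 5} must be used), so Nate = 4.
Among the 4 still-open variables, 1 fits only Dave (and all 4 values in {1, 2, 3, 5} must be used), so Dave = 1.

Dave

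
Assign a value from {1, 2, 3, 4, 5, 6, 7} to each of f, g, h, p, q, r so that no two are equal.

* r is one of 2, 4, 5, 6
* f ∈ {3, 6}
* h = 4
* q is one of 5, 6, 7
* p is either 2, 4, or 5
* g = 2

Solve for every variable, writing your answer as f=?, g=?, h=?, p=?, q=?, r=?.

f=3, g=2, h=4, p=5, q=7, r=6

g must be 2 (only option left). Remove 2 from p, r.
h's domain is down to {4}, so h = 4. Eliminate 4 elsewhere: p, r.
p's domain is down to {5}, so p = 5. Strike 5 from q, r.
r has just one choice, so r = 6. So f, q can't be 6.
f must be 3 (only option left).
q's domain is down to {7}, so q = 7.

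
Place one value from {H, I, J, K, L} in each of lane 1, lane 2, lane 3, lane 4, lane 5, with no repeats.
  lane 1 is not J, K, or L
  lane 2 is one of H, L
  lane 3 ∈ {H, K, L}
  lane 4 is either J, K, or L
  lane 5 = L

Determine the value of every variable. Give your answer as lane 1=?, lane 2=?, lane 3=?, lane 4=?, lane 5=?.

lane 5 must be L (only option left). Eliminate L elsewhere: lane 2, lane 3, lane 4.
lane 2 must be H (only option left). Strike H from lane 1, lane 3.
lane 3 must be K (only option left). Eliminate K elsewhere: lane 4.
That leaves lane 4 = J.
lane 1's domain is down to {I}, so lane 1 = I.

lane 1=I, lane 2=H, lane 3=K, lane 4=J, lane 5=L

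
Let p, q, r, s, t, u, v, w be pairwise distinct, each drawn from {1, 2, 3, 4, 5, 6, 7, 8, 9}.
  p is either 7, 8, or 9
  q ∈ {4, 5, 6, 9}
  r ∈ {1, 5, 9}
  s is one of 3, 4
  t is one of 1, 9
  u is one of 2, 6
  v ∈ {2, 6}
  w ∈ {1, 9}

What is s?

t and w between them cover only {1, 9} — a naked pair. Remove those values from p, q, r.
That leaves r = 5. Eliminate 5 elsewhere: q.
u and v share exactly the 2 values {2, 6}; by pigeonhole those values go to them, so strike 2, 6 from q.
q has just one choice, so q = 4. Remove 4 from s.
So s = 3.

3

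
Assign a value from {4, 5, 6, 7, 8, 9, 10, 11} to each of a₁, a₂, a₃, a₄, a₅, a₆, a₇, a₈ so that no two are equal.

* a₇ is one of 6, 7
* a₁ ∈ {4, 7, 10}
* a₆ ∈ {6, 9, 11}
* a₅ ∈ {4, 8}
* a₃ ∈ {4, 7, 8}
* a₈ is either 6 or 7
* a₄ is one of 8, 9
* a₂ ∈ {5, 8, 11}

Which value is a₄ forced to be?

Among the 8 variables, 5 fits only a₂ (and all 8 values in {4, 5, 6, 7, 8, 9, 10, 11} must be used), so a₂ = 5.
The 7 still-open variables together cover exactly {4, 6, 7, 8, 9, 10, 11} — 7 values for 7 variables — and 10 appears only in a₁'s list, so a₁ = 10.
Among the 6 still-open variables, 11 fits only a₆ (and all 6 values in {4, 6, 7, 8, 9, 11} must be used), so a₆ = 11.
Among the 5 still-open variables, 9 fits only a₄ (and all 5 values in {4, 6, 7, 8, 9} must be used), so a₄ = 9.

9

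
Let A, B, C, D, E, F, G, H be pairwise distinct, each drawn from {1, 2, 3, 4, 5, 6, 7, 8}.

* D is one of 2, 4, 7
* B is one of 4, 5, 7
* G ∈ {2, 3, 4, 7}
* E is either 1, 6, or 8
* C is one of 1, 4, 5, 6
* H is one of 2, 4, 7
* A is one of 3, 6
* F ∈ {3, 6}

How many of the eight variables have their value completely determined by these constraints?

Among the 8 variables, 8 fits only E (and all 8 values in {1, 2, 3, 4, 5, 6, 7, 8} must be used), so E = 8.
The 7 still-open variables together cover exactly {1, 2, 3, 4, 5, 6, 7} — 7 values for 7 variables — and 1 appears only in C's list, so C = 1.
The 6 still-open variables draw from only 6 values {2, 3, 4, 5, 6, 7}, so each is used; only B can be 5, hence B = 5.
The 2 variables A and F are confined to {3, 6}, which locks those values in; drop them from G.
Determined: B=5, C=1, E=8. The other variables each still have more than one consistent value. That makes 3.

3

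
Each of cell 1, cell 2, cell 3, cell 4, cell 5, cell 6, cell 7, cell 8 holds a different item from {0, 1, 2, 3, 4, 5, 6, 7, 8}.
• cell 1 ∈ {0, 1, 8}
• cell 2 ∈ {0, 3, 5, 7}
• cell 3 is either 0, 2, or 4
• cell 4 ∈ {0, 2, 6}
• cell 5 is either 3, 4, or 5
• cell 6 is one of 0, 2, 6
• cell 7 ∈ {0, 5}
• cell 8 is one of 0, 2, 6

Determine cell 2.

cell 4, cell 6, cell 8 share exactly the 3 values {0, 2, 6}; by pigeonhole those values go to them, so strike 0, 2, 6 from cell 1, cell 2, cell 3, cell 7.
That leaves cell 3 = 4. So cell 5 can't be 4.
That leaves cell 7 = 5. Strike 5 from cell 2, cell 5.
cell 5 must be 3 (only option left). Remove 3 from cell 2.
So cell 2 = 7.

7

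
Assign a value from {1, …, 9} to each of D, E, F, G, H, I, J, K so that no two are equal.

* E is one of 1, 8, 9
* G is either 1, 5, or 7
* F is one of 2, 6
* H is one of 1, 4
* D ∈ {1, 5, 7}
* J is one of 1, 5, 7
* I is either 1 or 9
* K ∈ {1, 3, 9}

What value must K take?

The 3 variables D, G, J are confined to {1, 5, 7}, which locks those values in; drop them from E, H, I, K.
That leaves H = 4.
I must be 9 (only option left). Strike 9 from E, K.
So K = 3.

3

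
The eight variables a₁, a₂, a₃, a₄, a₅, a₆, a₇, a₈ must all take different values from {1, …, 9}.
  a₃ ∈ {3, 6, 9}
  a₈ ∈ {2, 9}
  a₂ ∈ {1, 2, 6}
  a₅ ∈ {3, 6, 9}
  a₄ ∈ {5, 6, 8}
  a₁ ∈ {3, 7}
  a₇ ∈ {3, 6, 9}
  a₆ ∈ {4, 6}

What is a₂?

1

The 3 variables a₃, a₅, a₇ are confined to {3, 6, 9}, which locks those values in; drop them from a₁, a₂, a₄, a₆, a₈.
a₁'s domain is down to {7}, so a₁ = 7.
a₆ must be 4 (only option left).
That leaves a₈ = 2. Strike 2 from a₂.
So a₂ = 1.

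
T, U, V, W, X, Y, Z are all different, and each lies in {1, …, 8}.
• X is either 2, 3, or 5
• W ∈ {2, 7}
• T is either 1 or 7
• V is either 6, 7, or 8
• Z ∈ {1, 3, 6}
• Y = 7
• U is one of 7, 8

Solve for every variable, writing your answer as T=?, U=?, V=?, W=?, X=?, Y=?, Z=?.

Y's domain is down to {7}, so Y = 7. So T, U, V, W can't be 7.
T must be 1 (only option left). Eliminate 1 elsewhere: Z.
U has just one choice, so U = 8. Eliminate 8 elsewhere: V.
V has just one choice, so V = 6. So Z can't be 6.
W's domain is down to {2}, so W = 2. Eliminate 2 elsewhere: X.
Z must be 3 (only option left). Remove 3 from X.
X has just one choice, so X = 5.

T=1, U=8, V=6, W=2, X=5, Y=7, Z=3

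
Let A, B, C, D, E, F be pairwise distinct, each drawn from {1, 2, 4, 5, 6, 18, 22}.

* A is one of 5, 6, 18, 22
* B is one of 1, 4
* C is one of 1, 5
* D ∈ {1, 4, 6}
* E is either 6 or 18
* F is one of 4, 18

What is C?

5

The 6 variables together cover exactly {1, 4, 5, 6, 18, 22} — 6 values for 6 variables — and 22 appears only in A's list, so A = 22.
The 5 still-open variables draw from only 5 values {1, 4, 5, 6, 18}, so each is used; only C can be 5, hence C = 5.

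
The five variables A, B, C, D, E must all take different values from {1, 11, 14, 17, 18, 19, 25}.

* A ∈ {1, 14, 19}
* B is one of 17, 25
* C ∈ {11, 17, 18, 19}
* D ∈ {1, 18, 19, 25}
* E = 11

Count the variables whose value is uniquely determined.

1

E must be 11 (only option left). Eliminate 11 elsewhere: C.
Determined: E=11. The other variables each still have more than one consistent value. That makes 1.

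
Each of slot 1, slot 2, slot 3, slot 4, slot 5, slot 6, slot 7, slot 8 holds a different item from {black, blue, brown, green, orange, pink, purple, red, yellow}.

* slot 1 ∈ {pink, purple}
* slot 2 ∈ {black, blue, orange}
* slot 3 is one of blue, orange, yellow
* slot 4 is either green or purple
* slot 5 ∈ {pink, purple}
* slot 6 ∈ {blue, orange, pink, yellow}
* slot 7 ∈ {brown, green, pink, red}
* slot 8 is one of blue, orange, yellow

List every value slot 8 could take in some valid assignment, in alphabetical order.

blue, orange, yellow

slot 1 and slot 5 share exactly the 2 values {pink, purple}; by pigeonhole those values go to them, so strike pink, purple from slot 4, slot 6, slot 7.
That leaves slot 4 = green. Remove green from slot 7.
The 3 variables slot 3, slot 6, slot 8 are confined to {blue, orange, yellow}, which locks those values in; drop them from slot 2.
slot 2's domain is down to {black}, so slot 2 = black.
No further eliminations apply; slot 8 can still be any of blue, orange, yellow.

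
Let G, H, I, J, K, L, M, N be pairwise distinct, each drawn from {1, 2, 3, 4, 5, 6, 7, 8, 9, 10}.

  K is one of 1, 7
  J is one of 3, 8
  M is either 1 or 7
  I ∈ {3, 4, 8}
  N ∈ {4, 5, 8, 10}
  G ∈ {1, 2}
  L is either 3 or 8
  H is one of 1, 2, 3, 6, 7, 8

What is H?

6

J and L share exactly the 2 values {3, 8}; by pigeonhole those values go to them, so strike 3, 8 from H, I, N.
I must be 4 (only option left). So N can't be 4.
K and M share exactly the 2 values {1, 7}; by pigeonhole those values go to them, so strike 1, 7 from G, H.
G has just one choice, so G = 2. Remove 2 from H.
So H = 6.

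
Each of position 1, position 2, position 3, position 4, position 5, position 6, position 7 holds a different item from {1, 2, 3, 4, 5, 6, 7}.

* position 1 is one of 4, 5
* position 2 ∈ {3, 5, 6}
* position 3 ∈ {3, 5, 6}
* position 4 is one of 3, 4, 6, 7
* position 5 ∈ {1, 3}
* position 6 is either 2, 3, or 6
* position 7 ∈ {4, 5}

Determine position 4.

The 7 variables together cover exactly {1, 2, 3, 4, 5, 6, 7} — 7 values for 7 variables — and 1 appears only in position 5's list, so position 5 = 1.
Among the 6 still-open variables, 2 fits only position 6 (and all 6 values in {2, 3, 4, 5, 6, 7} must be used), so position 6 = 2.
The 5 still-open variables draw from only 5 values {3, 4, 5, 6, 7}, so each is used; only position 4 can be 7, hence position 4 = 7.

7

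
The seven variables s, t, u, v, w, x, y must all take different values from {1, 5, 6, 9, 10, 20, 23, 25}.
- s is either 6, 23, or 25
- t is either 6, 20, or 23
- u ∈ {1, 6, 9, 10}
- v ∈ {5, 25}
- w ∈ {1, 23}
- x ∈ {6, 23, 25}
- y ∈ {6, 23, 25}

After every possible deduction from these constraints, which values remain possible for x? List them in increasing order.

6, 23, 25

The 3 variables s, x, y are confined to {6, 23, 25}, which locks those values in; drop them from t, u, v, w.
That leaves t = 20.
v's domain is down to {5}, so v = 5.
That leaves w = 1. Strike 1 from u.
No further eliminations apply; x can still be any of 6, 23, 25.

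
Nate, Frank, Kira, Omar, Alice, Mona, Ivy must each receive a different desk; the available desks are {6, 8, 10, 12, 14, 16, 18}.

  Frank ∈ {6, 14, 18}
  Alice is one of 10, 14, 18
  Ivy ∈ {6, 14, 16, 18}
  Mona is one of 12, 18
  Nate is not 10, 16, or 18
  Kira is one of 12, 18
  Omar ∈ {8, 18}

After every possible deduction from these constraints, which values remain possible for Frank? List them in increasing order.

The 7 variables together cover exactly {6, 8, 10, 12, 14, 16, 18} — 7 values for 7 variables — and 10 appears only in Alice's list, so Alice = 10.
The 6 still-open variables draw from only 6 values {6, 8, 12, 14, 16, 18}, so each is used; only Ivy can be 16, hence Ivy = 16.
Kira and Mona between them cover only {12, 18} — a naked pair. Remove those values from Nate, Frank, Omar.
Omar must be 8 (only option left). Strike 8 from Nate.
No further eliminations apply; Frank can still be any of 6, 14.

6, 14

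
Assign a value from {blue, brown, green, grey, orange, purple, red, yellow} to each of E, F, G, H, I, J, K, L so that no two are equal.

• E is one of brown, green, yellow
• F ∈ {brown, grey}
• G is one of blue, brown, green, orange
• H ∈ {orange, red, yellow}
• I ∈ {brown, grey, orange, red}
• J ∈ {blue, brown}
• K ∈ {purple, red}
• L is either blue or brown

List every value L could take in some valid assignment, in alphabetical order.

Among the 8 variables, purple fits only K (and all 8 values in {blue, brown, green, grey, orange, purple, red, yellow} must be used), so K = purple.
J and L between them cover only {blue, brown} — a naked pair. Remove those values from E, F, G, I.
F's domain is down to {grey}, so F = grey. So I can't be grey.
No further eliminations apply; L can still be any of blue, brown.

blue, brown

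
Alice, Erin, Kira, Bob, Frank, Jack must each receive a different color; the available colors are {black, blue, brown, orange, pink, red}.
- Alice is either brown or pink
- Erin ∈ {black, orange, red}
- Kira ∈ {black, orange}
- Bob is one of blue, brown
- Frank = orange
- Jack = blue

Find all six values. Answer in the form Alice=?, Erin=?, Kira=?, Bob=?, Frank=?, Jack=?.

Frank has just one choice, so Frank = orange. Eliminate orange elsewhere: Erin, Kira.
Jack must be blue (only option left). So Bob can't be blue.
Kira's domain is down to {black}, so Kira = black. Eliminate black elsewhere: Erin.
Bob has just one choice, so Bob = brown. Remove brown from Alice.
That leaves Alice = pink.
That leaves Erin = red.

Alice=pink, Erin=red, Kira=black, Bob=brown, Frank=orange, Jack=blue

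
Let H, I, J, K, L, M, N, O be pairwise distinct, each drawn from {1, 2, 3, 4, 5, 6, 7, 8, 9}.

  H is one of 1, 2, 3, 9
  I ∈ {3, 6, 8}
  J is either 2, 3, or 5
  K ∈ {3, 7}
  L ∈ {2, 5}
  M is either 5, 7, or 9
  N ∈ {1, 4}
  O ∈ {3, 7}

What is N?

4

K and O share exactly the 2 values {3, 7}; by pigeonhole those values go to them, so strike 3, 7 from H, I, J, M.
J and L between them cover only {2, 5} — a naked pair. Remove those values from H, M.
M has just one choice, so M = 9. Remove 9 from H.
That leaves H = 1. Strike 1 from N.
So N = 4.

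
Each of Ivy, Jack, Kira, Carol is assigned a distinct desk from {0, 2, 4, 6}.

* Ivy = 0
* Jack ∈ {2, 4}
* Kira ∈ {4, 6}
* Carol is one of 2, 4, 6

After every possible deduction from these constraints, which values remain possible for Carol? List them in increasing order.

Ivy must be 0 (only option left).
No further eliminations apply; Carol can still be any of 2, 4, 6.

2, 4, 6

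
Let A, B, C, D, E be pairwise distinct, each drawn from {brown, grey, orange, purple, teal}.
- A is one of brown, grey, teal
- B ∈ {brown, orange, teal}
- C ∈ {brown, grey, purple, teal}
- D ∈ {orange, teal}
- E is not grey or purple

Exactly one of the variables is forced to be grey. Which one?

A

The 5 variables together cover exactly {brown, grey, orange, purple, teal} — 5 values for 5 variables — and purple appears only in C's list, so C = purple.
Among the 4 still-open variables, grey fits only A (and all 4 values in {brown, grey, orange, teal} must be used), so A = grey.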